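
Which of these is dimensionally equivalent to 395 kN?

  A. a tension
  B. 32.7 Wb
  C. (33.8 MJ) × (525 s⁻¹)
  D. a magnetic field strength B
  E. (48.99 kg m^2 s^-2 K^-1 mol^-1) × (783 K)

A.

Reference: N = kg·m·s⁻².
Each option:
  A. [tension] = kg·m·s⁻²  ← same
  B. Wb = V·s = kg·m²·s⁻²·A⁻¹
  C. [kg·m²·s⁻²] · [s⁻¹] = kg·m²·s⁻³
  D. [magnetic field strength B] = kg·s⁻²·A⁻¹
  E. [kg·m²·s⁻²·K⁻¹·mol⁻¹] · [K] = kg·m²·s⁻²·mol⁻¹
Only A. matches kg·m·s⁻².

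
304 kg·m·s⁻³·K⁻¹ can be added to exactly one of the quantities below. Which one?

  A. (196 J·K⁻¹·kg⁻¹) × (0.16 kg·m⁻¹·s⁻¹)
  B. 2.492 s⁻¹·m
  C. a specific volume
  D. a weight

Reference: kg·m·s⁻³·K⁻¹.
Each option:
  A. [m²·s⁻²·K⁻¹] · [kg·m⁻¹·s⁻¹] = kg·m·s⁻³·K⁻¹  ← same
  B. m·s⁻¹
  C. [specific volume] = kg⁻¹·m³
  D. [weight] = kg·m·s⁻²
Only A. matches kg·m·s⁻³·K⁻¹.

A.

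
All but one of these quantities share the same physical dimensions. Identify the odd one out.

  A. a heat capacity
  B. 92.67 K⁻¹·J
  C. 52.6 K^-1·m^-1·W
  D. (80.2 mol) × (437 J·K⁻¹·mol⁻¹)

C.

Work out the base dimensions of each:
  A. [heat capacity] = kg·m²·s⁻²·K⁻¹
  B. J·K⁻¹ = N·m·K⁻¹ = kg·m²·s⁻²·K⁻¹
  C. W·m⁻¹·K⁻¹ = J·s⁻¹·m⁻¹·K⁻¹ = kg·m·s⁻³·K⁻¹
  D. [mol] · [kg·m²·s⁻²·K⁻¹·mol⁻¹] = kg·m²·s⁻²·K⁻¹
All reduce to kg·m²·s⁻²·K⁻¹ except C., which is kg·m·s⁻³·K⁻¹.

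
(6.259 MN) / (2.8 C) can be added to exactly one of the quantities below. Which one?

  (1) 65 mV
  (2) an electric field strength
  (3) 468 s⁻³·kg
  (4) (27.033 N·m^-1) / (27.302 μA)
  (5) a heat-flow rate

(2)

Reference: [kg·m·s⁻²] / [s·A] = kg·m·s⁻³·A⁻¹.
Each option:
  (1) V = J·C⁻¹ = kg·m²·s⁻³·A⁻¹
  (2) [electric field strength] = kg·m·s⁻³·A⁻¹  ← same
  (3) kg·s⁻³
  (4) [kg·s⁻²] / [A] = kg·s⁻²·A⁻¹
  (5) [heat-flow rate] = kg·m²·s⁻³
Only (2) matches kg·m·s⁻³·A⁻¹.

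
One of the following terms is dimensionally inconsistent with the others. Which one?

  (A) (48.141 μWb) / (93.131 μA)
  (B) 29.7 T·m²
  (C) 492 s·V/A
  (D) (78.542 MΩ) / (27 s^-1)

Work out the base dimensions of each:
  (A) [kg·m²·s⁻²·A⁻¹] / [A] = kg·m²·s⁻²·A⁻²
  (B) T·m² = Wb·m⁻²·m² = kg·m²·s⁻²·A⁻¹
  (C) V·s·A⁻¹ = J·C⁻¹·s·A⁻¹ = kg·m²·s⁻²·A⁻²
  (D) [kg·m²·s⁻³·A⁻²] / [s⁻¹] = kg·m²·s⁻²·A⁻²
All reduce to kg·m²·s⁻²·A⁻² except (B), which is kg·m²·s⁻²·A⁻¹.

(B)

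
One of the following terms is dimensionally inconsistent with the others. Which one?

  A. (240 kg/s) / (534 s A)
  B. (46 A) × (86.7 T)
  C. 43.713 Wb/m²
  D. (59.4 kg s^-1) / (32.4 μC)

Reduce each to base SI dimensions:
  A. [kg·s⁻¹] / [s·A] = kg·s⁻²·A⁻¹
  B. [A] · [kg·s⁻²·A⁻¹] = kg·s⁻²
  C. Wb·m⁻² = V·s·m⁻² = kg·s⁻²·A⁻¹
  D. [kg·s⁻¹] / [s·A] = kg·s⁻²·A⁻¹
All reduce to kg·s⁻²·A⁻¹ except B., which is kg·s⁻².

B.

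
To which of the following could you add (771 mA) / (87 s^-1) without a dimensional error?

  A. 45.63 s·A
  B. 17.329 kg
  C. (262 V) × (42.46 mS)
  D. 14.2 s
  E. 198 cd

A.

Reference: [A] / [s⁻¹] = s·A.
Each option:
  A. A·s = s·A  ← same
  B. kg
  C. [kg·m²·s⁻³·A⁻¹] · [kg⁻¹·m⁻²·s³·A²] = A
  D. s
  E. cd
Only A. matches s·A.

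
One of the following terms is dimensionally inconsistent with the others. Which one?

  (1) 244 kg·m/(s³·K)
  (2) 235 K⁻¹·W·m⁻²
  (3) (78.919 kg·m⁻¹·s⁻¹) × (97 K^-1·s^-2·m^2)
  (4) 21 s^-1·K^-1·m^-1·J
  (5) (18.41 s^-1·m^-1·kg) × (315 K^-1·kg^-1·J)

(2)

In SI base units:
  (1) kg·m·s⁻³·K⁻¹
  (2) W·m⁻²·K⁻¹ = J·s⁻¹·m⁻²·K⁻¹ = kg·s⁻³·K⁻¹
  (3) [kg·m⁻¹·s⁻¹] · [m²·s⁻²·K⁻¹] = kg·m·s⁻³·K⁻¹
  (4) J·s⁻¹·m⁻¹·K⁻¹ = N·m·s⁻¹·m⁻¹·K⁻¹ = kg·m·s⁻³·K⁻¹
  (5) [kg·m⁻¹·s⁻¹] · [m²·s⁻²·K⁻¹] = kg·m·s⁻³·K⁻¹
All reduce to kg·m·s⁻³·K⁻¹ except (2), which is kg·s⁻³·K⁻¹.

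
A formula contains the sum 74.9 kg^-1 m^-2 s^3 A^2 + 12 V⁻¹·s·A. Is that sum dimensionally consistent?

Reduce each to base SI dimensions:
  74.9 kg^-1 m^-2 s^3 A^2:  kg⁻¹·m⁻²·s³·A²
  12 V⁻¹·s·A:  A·s·V⁻¹ = A·s·(J·C⁻¹)⁻¹ = kg⁻¹·m⁻²·s⁴·A²
kg⁻¹·m⁻²·s³·A² ≠ kg⁻¹·m⁻²·s⁴·A², so they cannot be added.

No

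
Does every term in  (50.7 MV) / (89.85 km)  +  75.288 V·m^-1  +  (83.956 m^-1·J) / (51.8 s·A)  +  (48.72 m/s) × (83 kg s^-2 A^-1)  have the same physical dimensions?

Reduce each to base SI dimensions:
  (50.7 MV) / (89.85 km):  [kg·m²·s⁻³·A⁻¹] / [m] = kg·m·s⁻³·A⁻¹
  75.288 V·m^-1:  V·m⁻¹ = J·C⁻¹·m⁻¹ = kg·m·s⁻³·A⁻¹
  (83.956 m^-1·J) / (51.8 s·A):  [kg·m·s⁻²] / [s·A] = kg·m·s⁻³·A⁻¹
  (48.72 m/s) × (83 kg s^-2 A^-1):  [m·s⁻¹] · [kg·s⁻²·A⁻¹] = kg·m·s⁻³·A⁻¹
Every term reduces to kg·m·s⁻³·A⁻¹.

Yes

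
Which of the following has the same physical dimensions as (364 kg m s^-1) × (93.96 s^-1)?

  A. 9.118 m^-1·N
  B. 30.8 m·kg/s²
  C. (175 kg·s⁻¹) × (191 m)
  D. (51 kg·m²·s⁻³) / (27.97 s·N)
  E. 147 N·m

Reference: [kg·m·s⁻¹] · [s⁻¹] = kg·m·s⁻².
Each option:
  A. N·m⁻¹ = kg·m·s⁻²·m⁻¹ = kg·s⁻²
  B. kg·m·s⁻²  ← same
  C. [kg·s⁻¹] · [m] = kg·m·s⁻¹
  D. [kg·m²·s⁻³] / [kg·m·s⁻¹] = m·s⁻²
  E. N·m = kg·m·s⁻²·m = kg·m²·s⁻²
Only B. matches kg·m·s⁻².

B.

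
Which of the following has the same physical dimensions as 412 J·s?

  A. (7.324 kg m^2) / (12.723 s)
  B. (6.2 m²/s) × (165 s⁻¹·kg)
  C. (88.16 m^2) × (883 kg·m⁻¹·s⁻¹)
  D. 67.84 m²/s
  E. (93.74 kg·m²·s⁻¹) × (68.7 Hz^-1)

A.

Reference: J·s = N·m·s = kg·m²·s⁻¹.
Each option:
  A. [kg·m²] / [s] = kg·m²·s⁻¹  ← same
  B. [m²·s⁻¹] · [kg·s⁻¹] = kg·m²·s⁻²
  C. [m²] · [kg·m⁻¹·s⁻¹] = kg·m·s⁻¹
  D. m²·s⁻¹
  E. [kg·m²·s⁻¹] · [s] = kg·m²
Only A. matches kg·m²·s⁻¹.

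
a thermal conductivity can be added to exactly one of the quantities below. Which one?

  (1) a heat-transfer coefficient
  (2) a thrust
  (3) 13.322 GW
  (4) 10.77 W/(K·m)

Reference: [thermal conductivity] = kg·m·s⁻³·K⁻¹.
Each option:
  (1) [heat-transfer coefficient] = kg·s⁻³·K⁻¹
  (2) [thrust] = kg·m·s⁻²
  (3) W = J·s⁻¹ = kg·m²·s⁻³
  (4) W·m⁻¹·K⁻¹ = J·s⁻¹·m⁻¹·K⁻¹ = kg·m·s⁻³·K⁻¹  ← same
Only (4) matches kg·m·s⁻³·K⁻¹.

(4)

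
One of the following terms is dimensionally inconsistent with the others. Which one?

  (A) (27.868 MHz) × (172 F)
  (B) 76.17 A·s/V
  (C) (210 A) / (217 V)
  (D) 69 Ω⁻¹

Work out the base dimensions of each:
  (A) [s⁻¹] · [kg⁻¹·m⁻²·s⁴·A²] = kg⁻¹·m⁻²·s³·A²
  (B) A·s·V⁻¹ = A·s·(J·C⁻¹)⁻¹ = kg⁻¹·m⁻²·s⁴·A²
  (C) [A] / [kg·m²·s⁻³·A⁻¹] = kg⁻¹·m⁻²·s³·A²
  (D) Ω⁻¹ = (V·A⁻¹)⁻¹ = kg⁻¹·m⁻²·s³·A²
All reduce to kg⁻¹·m⁻²·s³·A² except (B), which is kg⁻¹·m⁻²·s⁴·A².

(B)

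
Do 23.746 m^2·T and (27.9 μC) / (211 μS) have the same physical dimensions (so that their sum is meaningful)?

Work out the base dimensions of each:
  23.746 m^2·T:  T·m² = Wb·m⁻²·m² = kg·m²·s⁻²·A⁻¹
  (27.9 μC) / (211 μS):  [s·A] / [kg⁻¹·m⁻²·s³·A²] = kg·m²·s⁻²·A⁻¹
Both are kg·m²·s⁻²·A⁻¹, so they have the same dimensions and can be added.

Yes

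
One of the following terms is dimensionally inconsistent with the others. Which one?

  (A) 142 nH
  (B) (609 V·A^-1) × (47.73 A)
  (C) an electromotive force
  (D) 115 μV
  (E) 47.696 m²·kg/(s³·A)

Work out the base dimensions of each:
  (A) H = V·s·A⁻¹ = kg·m²·s⁻²·A⁻²
  (B) [kg·m²·s⁻³·A⁻²] · [A] = kg·m²·s⁻³·A⁻¹
  (C) [electromotive force] = kg·m²·s⁻³·A⁻¹
  (D) V = J·C⁻¹ = kg·m²·s⁻³·A⁻¹
  (E) kg·m²·s⁻³·A⁻¹
All reduce to kg·m²·s⁻³·A⁻¹ except (A), which is kg·m²·s⁻²·A⁻².

(A)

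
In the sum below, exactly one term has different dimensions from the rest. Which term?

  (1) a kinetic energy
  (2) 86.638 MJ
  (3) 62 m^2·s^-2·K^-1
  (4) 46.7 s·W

(3)

Work out the base dimensions of each:
  (1) [kinetic energy] = kg·m²·s⁻²
  (2) J = N·m = kg·m²·s⁻²
  (3) m²·s⁻²·K⁻¹
  (4) W·s = J·s⁻¹·s = kg·m²·s⁻²
All reduce to kg·m²·s⁻² except (3), which is m²·s⁻²·K⁻¹.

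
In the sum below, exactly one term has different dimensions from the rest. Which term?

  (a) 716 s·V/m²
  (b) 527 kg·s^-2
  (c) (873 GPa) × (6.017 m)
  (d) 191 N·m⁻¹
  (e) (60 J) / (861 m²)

In SI base units:
  (a) V·s·m⁻² = J·C⁻¹·s·m⁻² = kg·s⁻²·A⁻¹
  (b) kg·s⁻²
  (c) [kg·m⁻¹·s⁻²] · [m] = kg·s⁻²
  (d) N·m⁻¹ = kg·m·s⁻²·m⁻¹ = kg·s⁻²
  (e) [kg·m²·s⁻²] / [m²] = kg·s⁻²
All reduce to kg·s⁻² except (a), which is kg·s⁻²·A⁻¹.

(a)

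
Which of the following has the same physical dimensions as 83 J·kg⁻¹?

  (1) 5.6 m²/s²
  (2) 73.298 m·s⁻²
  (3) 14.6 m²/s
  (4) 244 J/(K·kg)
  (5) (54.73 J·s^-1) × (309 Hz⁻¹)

(1)

Reference: J·kg⁻¹ = N·m·kg⁻¹ = m²·s⁻².
Each option:
  (1) m²·s⁻²  ← same
  (2) m·s⁻²
  (3) m²·s⁻¹
  (4) J·kg⁻¹·K⁻¹ = N·m·kg⁻¹·K⁻¹ = m²·s⁻²·K⁻¹
  (5) [kg·m²·s⁻³] · [s] = kg·m²·s⁻²
Only (1) matches m²·s⁻².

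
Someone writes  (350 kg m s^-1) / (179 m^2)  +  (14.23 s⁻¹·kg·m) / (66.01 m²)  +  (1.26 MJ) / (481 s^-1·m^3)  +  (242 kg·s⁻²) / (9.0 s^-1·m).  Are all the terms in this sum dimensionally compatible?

Yes

Work out the base dimensions of each:
  (350 kg m s^-1) / (179 m^2):  [kg·m·s⁻¹] / [m²] = kg·m⁻¹·s⁻¹
  (14.23 s⁻¹·kg·m) / (66.01 m²):  [kg·m·s⁻¹] / [m²] = kg·m⁻¹·s⁻¹
  (1.26 MJ) / (481 s^-1·m^3):  [kg·m²·s⁻²] / [m³·s⁻¹] = kg·m⁻¹·s⁻¹
  (242 kg·s⁻²) / (9.0 s^-1·m):  [kg·s⁻²] / [m·s⁻¹] = kg·m⁻¹·s⁻¹
Every term reduces to kg·m⁻¹·s⁻¹.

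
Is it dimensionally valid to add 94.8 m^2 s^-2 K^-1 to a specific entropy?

Yes

In SI base units:
  94.8 m^2 s^-2 K^-1:  m²·s⁻²·K⁻¹
  a specific entropy:  [specific entropy] = m²·s⁻²·K⁻¹
Both are m²·s⁻²·K⁻¹, so they have the same dimensions and can be added.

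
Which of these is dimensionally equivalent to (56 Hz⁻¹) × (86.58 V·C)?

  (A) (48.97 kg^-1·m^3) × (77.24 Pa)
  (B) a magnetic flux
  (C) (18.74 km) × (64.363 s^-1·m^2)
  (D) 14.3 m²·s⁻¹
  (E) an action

Reference: [s] · [kg·m²·s⁻²] = kg·m²·s⁻¹.
Each option:
  (A) [kg⁻¹·m³] · [kg·m⁻¹·s⁻²] = m²·s⁻²
  (B) [magnetic flux] = kg·m²·s⁻²·A⁻¹
  (C) [m] · [m²·s⁻¹] = m³·s⁻¹
  (D) m²·s⁻¹
  (E) [action] = kg·m²·s⁻¹  ← same
Only (E) matches kg·m²·s⁻¹.

(E)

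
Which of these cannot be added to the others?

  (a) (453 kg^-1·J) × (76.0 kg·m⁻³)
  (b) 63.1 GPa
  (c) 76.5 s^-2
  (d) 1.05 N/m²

Expand each in SI base units:
  (a) [m²·s⁻²] · [kg·m⁻³] = kg·m⁻¹·s⁻²
  (b) Pa = N·m⁻² = kg·m⁻¹·s⁻²
  (c) s⁻²
  (d) N·m⁻² = kg·m·s⁻²·m⁻² = kg·m⁻¹·s⁻²
All reduce to kg·m⁻¹·s⁻² except (c), which is s⁻².

(c)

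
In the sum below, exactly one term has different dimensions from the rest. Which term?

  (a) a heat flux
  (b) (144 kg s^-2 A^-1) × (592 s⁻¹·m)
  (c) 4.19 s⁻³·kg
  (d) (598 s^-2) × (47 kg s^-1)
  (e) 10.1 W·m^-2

Dimensions:
  (a) [heat flux] = kg·s⁻³
  (b) [kg·s⁻²·A⁻¹] · [m·s⁻¹] = kg·m·s⁻³·A⁻¹
  (c) kg·s⁻³
  (d) [s⁻²] · [kg·s⁻¹] = kg·s⁻³
  (e) W·m⁻² = J·s⁻¹·m⁻² = kg·s⁻³
All reduce to kg·s⁻³ except (b), which is kg·m·s⁻³·A⁻¹.

(b)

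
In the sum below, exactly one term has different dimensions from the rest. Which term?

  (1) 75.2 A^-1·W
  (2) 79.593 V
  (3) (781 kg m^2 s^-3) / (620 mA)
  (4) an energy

Reduce each to base SI dimensions:
  (1) W·A⁻¹ = J·s⁻¹·A⁻¹ = kg·m²·s⁻³·A⁻¹
  (2) V = J·C⁻¹ = kg·m²·s⁻³·A⁻¹
  (3) [kg·m²·s⁻³] / [A] = kg·m²·s⁻³·A⁻¹
  (4) [energy] = kg·m²·s⁻²
All reduce to kg·m²·s⁻³·A⁻¹ except (4), which is kg·m²·s⁻².

(4)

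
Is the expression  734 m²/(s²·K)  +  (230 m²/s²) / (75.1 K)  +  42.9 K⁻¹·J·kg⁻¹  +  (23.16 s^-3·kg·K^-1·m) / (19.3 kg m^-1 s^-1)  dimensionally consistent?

Dimensions:
  734 m²/(s²·K):  m²·s⁻²·K⁻¹
  (230 m²/s²) / (75.1 K):  [m²·s⁻²] / [K] = m²·s⁻²·K⁻¹
  42.9 K⁻¹·J·kg⁻¹:  J·kg⁻¹·K⁻¹ = N·m·kg⁻¹·K⁻¹ = m²·s⁻²·K⁻¹
  (23.16 s^-3·kg·K^-1·m) / (19.3 kg m^-1 s^-1):  [kg·m·s⁻³·K⁻¹] / [kg·m⁻¹·s⁻¹] = m²·s⁻²·K⁻¹
Every term reduces to m²·s⁻²·K⁻¹.

Yes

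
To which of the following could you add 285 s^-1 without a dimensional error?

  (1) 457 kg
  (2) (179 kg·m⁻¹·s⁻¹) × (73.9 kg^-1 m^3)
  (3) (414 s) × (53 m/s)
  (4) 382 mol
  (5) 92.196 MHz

(5)

Reference: s⁻¹.
Each option:
  (1) kg
  (2) [kg·m⁻¹·s⁻¹] · [kg⁻¹·m³] = m²·s⁻¹
  (3) [s] · [m·s⁻¹] = m
  (4) mol
  (5) Hz = s⁻¹  ← same
Only (5) matches s⁻¹.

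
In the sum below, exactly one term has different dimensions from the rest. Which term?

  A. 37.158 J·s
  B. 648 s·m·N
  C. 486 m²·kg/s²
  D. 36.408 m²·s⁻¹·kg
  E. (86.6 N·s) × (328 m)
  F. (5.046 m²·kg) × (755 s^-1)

Expand each in SI base units:
  A. J·s = N·m·s = kg·m²·s⁻¹
  B. N·m·s = kg·m·s⁻²·m·s = kg·m²·s⁻¹
  C. kg·m²·s⁻²
  D. kg·m²·s⁻¹
  E. [kg·m·s⁻¹] · [m] = kg·m²·s⁻¹
  F. [kg·m²] · [s⁻¹] = kg·m²·s⁻¹
All reduce to kg·m²·s⁻¹ except C., which is kg·m²·s⁻².

C.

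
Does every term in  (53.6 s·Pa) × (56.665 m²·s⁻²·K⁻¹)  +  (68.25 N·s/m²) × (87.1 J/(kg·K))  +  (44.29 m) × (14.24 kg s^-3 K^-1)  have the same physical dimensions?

Yes

Dimensions:
  (53.6 s·Pa) × (56.665 m²·s⁻²·K⁻¹):  [kg·m⁻¹·s⁻¹] · [m²·s⁻²·K⁻¹] = kg·m·s⁻³·K⁻¹
  (68.25 N·s/m²) × (87.1 J/(kg·K)):  [kg·m⁻¹·s⁻¹] · [m²·s⁻²·K⁻¹] = kg·m·s⁻³·K⁻¹
  (44.29 m) × (14.24 kg s^-3 K^-1):  [m] · [kg·s⁻³·K⁻¹] = kg·m·s⁻³·K⁻¹
Every term reduces to kg·m·s⁻³·K⁻¹.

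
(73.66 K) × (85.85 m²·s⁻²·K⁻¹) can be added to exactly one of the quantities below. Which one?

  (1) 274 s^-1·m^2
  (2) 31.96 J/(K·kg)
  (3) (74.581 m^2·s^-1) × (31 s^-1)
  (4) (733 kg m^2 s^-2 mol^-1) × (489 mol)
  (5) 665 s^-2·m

Reference: [K] · [m²·s⁻²·K⁻¹] = m²·s⁻².
Each option:
  (1) m²·s⁻¹
  (2) J·kg⁻¹·K⁻¹ = N·m·kg⁻¹·K⁻¹ = m²·s⁻²·K⁻¹
  (3) [m²·s⁻¹] · [s⁻¹] = m²·s⁻²  ← same
  (4) [kg·m²·s⁻²·mol⁻¹] · [mol] = kg·m²·s⁻²
  (5) m·s⁻²
Only (3) matches m²·s⁻².

(3)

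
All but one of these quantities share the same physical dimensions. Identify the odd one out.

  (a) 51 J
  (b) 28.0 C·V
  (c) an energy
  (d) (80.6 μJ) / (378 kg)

Work out the base dimensions of each:
  (a) J = N·m = kg·m²·s⁻²
  (b) C·V = s·A·J·C⁻¹ = kg·m²·s⁻²
  (c) [energy] = kg·m²·s⁻²
  (d) [kg·m²·s⁻²] / [kg] = m²·s⁻²
All reduce to kg·m²·s⁻² except (d), which is m²·s⁻².

(d)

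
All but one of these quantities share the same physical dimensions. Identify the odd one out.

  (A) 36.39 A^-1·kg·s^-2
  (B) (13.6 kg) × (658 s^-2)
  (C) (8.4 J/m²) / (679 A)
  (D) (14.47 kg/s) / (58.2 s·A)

(B)

Work out the base dimensions of each:
  (A) kg·s⁻²·A⁻¹
  (B) [kg] · [s⁻²] = kg·s⁻²
  (C) [kg·s⁻²] / [A] = kg·s⁻²·A⁻¹
  (D) [kg·s⁻¹] / [s·A] = kg·s⁻²·A⁻¹
All reduce to kg·s⁻²·A⁻¹ except (B), which is kg·s⁻².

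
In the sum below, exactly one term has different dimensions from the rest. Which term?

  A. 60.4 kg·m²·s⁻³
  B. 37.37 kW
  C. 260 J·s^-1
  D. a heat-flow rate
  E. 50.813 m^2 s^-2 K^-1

E.

Expand each in SI base units:
  A. kg·m²·s⁻³
  B. W = J·s⁻¹ = kg·m²·s⁻³
  C. J·s⁻¹ = N·m·s⁻¹ = kg·m²·s⁻³
  D. [heat-flow rate] = kg·m²·s⁻³
  E. m²·s⁻²·K⁻¹
All reduce to kg·m²·s⁻³ except E., which is m²·s⁻²·K⁻¹.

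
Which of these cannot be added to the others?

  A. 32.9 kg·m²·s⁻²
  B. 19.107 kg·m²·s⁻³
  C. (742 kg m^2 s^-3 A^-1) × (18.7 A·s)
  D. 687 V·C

B.

Work out the base dimensions of each:
  A. kg·m²·s⁻²
  B. kg·m²·s⁻³
  C. [kg·m²·s⁻³·A⁻¹] · [s·A] = kg·m²·s⁻²
  D. C·V = s·A·J·C⁻¹ = kg·m²·s⁻²
All reduce to kg·m²·s⁻² except B., which is kg·m²·s⁻³.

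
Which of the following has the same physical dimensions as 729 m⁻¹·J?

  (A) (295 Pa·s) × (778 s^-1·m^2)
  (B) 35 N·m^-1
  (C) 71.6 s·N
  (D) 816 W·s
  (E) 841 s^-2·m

(A)

Reference: J·m⁻¹ = N·m·m⁻¹ = kg·m·s⁻².
Each option:
  (A) [kg·m⁻¹·s⁻¹] · [m²·s⁻¹] = kg·m·s⁻²  ← same
  (B) N·m⁻¹ = kg·m·s⁻²·m⁻¹ = kg·s⁻²
  (C) N·s = kg·m·s⁻²·s = kg·m·s⁻¹
  (D) W·s = J·s⁻¹·s = kg·m²·s⁻²
  (E) m·s⁻²
Only (A) matches kg·m·s⁻².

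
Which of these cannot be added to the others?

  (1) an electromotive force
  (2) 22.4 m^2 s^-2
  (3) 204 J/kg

In SI base units:
  (1) [electromotive force] = kg·m²·s⁻³·A⁻¹
  (2) m²·s⁻²
  (3) J·kg⁻¹ = N·m·kg⁻¹ = m²·s⁻²
All reduce to m²·s⁻² except (1), which is kg·m²·s⁻³·A⁻¹.

(1)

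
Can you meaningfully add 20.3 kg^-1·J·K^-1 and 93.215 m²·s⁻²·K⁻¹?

Yes

Expand each in SI base units:
  20.3 kg^-1·J·K^-1:  J·kg⁻¹·K⁻¹ = N·m·kg⁻¹·K⁻¹ = m²·s⁻²·K⁻¹
  93.215 m²·s⁻²·K⁻¹:  m²·s⁻²·K⁻¹
Both are m²·s⁻²·K⁻¹, so they have the same dimensions and can be added.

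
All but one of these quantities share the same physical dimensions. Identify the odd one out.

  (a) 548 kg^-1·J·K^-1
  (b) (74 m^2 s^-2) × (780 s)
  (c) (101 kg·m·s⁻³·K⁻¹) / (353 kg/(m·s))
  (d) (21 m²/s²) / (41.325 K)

Dimensions:
  (a) J·kg⁻¹·K⁻¹ = N·m·kg⁻¹·K⁻¹ = m²·s⁻²·K⁻¹
  (b) [m²·s⁻²] · [s] = m²·s⁻¹
  (c) [kg·m·s⁻³·K⁻¹] / [kg·m⁻¹·s⁻¹] = m²·s⁻²·K⁻¹
  (d) [m²·s⁻²] / [K] = m²·s⁻²·K⁻¹
All reduce to m²·s⁻²·K⁻¹ except (b), which is m²·s⁻¹.

(b)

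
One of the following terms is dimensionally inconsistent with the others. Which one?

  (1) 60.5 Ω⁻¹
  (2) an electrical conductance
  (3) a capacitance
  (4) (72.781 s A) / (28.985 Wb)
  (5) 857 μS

Expand each in SI base units:
  (1) Ω⁻¹ = (V·A⁻¹)⁻¹ = kg⁻¹·m⁻²·s³·A²
  (2) [electrical conductance] = kg⁻¹·m⁻²·s³·A²
  (3) [capacitance] = kg⁻¹·m⁻²·s⁴·A²
  (4) [s·A] / [kg·m²·s⁻²·A⁻¹] = kg⁻¹·m⁻²·s³·A²
  (5) S = Ω⁻¹ = kg⁻¹·m⁻²·s³·A²
All reduce to kg⁻¹·m⁻²·s³·A² except (3), which is kg⁻¹·m⁻²·s⁴·A².

(3)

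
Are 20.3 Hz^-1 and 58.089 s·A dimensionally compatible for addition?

No

Expand each in SI base units:
  20.3 Hz^-1:  Hz⁻¹ = (s⁻¹)⁻¹ = s
  58.089 s·A:  A·s = s·A
s ≠ s·A, so they cannot be added.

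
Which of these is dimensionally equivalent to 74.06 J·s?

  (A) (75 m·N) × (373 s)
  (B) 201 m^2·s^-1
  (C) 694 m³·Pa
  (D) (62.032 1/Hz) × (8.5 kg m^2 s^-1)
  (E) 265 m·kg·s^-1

Reference: J·s = N·m·s = kg·m²·s⁻¹.
Each option:
  (A) [kg·m²·s⁻²] · [s] = kg·m²·s⁻¹  ← same
  (B) m²·s⁻¹
  (C) Pa·m³ = N·m⁻²·m³ = kg·m²·s⁻²
  (D) [s] · [kg·m²·s⁻¹] = kg·m²
  (E) kg·m·s⁻¹
Only (A) matches kg·m²·s⁻¹.

(A)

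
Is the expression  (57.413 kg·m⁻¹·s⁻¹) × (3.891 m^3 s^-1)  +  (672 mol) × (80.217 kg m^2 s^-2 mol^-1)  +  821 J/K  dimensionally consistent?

Work out the base dimensions of each:
  (57.413 kg·m⁻¹·s⁻¹) × (3.891 m^3 s^-1):  [kg·m⁻¹·s⁻¹] · [m³·s⁻¹] = kg·m²·s⁻²
  (672 mol) × (80.217 kg m^2 s^-2 mol^-1):  [mol] · [kg·m²·s⁻²·mol⁻¹] = kg·m²·s⁻²
  821 J/K:  J·K⁻¹ = N·m·K⁻¹ = kg·m²·s⁻²·K⁻¹
The terms do not share a single dimension (kg·m²·s⁻² vs kg·m²·s⁻²·K⁻¹).

No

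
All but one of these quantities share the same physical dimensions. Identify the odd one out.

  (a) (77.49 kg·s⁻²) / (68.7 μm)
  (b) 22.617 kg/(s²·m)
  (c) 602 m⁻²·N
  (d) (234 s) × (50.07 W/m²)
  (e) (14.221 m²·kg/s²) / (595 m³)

(d)

Reduce each to base SI dimensions:
  (a) [kg·s⁻²] / [m] = kg·m⁻¹·s⁻²
  (b) kg·m⁻¹·s⁻²
  (c) N·m⁻² = kg·m·s⁻²·m⁻² = kg·m⁻¹·s⁻²
  (d) [s] · [kg·s⁻³] = kg·s⁻²
  (e) [kg·m²·s⁻²] / [m³] = kg·m⁻¹·s⁻²
All reduce to kg·m⁻¹·s⁻² except (d), which is kg·s⁻².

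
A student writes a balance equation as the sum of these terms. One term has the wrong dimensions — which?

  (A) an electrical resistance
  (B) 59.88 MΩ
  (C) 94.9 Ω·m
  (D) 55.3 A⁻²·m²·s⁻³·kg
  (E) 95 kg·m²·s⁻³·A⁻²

(C)

Dimensions:
  (A) [electrical resistance] = kg·m²·s⁻³·A⁻²
  (B) Ω = V·A⁻¹ = kg·m²·s⁻³·A⁻²
  (C) Ω·m = V·A⁻¹·m = kg·m³·s⁻³·A⁻²
  (D) kg·m²·s⁻³·A⁻²
  (E) kg·m²·s⁻³·A⁻²
All reduce to kg·m²·s⁻³·A⁻² except (C), which is kg·m³·s⁻³·A⁻².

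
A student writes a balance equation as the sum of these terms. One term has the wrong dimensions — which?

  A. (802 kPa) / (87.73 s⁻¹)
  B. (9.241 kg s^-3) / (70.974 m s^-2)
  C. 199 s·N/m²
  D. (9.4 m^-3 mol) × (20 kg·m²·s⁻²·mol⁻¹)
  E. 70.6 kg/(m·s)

D.

Work out the base dimensions of each:
  A. [kg·m⁻¹·s⁻²] / [s⁻¹] = kg·m⁻¹·s⁻¹
  B. [kg·s⁻³] / [m·s⁻²] = kg·m⁻¹·s⁻¹
  C. N·s·m⁻² = kg·m·s⁻²·s·m⁻² = kg·m⁻¹·s⁻¹
  D. [m⁻³·mol] · [kg·m²·s⁻²·mol⁻¹] = kg·m⁻¹·s⁻²
  E. kg·m⁻¹·s⁻¹
All reduce to kg·m⁻¹·s⁻¹ except D., which is kg·m⁻¹·s⁻².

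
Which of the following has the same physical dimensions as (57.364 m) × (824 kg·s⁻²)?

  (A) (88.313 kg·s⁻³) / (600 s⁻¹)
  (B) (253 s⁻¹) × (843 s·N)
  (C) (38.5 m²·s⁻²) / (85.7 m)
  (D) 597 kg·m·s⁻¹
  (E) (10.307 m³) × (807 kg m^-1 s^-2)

Reference: [m] · [kg·s⁻²] = kg·m·s⁻².
Each option:
  (A) [kg·s⁻³] / [s⁻¹] = kg·s⁻²
  (B) [s⁻¹] · [kg·m·s⁻¹] = kg·m·s⁻²  ← same
  (C) [m²·s⁻²] / [m] = m·s⁻²
  (D) kg·m·s⁻¹
  (E) [m³] · [kg·m⁻¹·s⁻²] = kg·m²·s⁻²
Only (B) matches kg·m·s⁻².

(B)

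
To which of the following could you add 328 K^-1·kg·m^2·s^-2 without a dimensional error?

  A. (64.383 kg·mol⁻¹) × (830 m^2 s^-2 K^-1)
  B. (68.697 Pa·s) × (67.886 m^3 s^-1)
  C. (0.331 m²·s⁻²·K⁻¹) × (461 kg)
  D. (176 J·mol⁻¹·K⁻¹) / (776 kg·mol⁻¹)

Reference: kg·m²·s⁻²·K⁻¹.
Each option:
  A. [kg·mol⁻¹] · [m²·s⁻²·K⁻¹] = kg·m²·s⁻²·K⁻¹·mol⁻¹
  B. [kg·m⁻¹·s⁻¹] · [m³·s⁻¹] = kg·m²·s⁻²
  C. [m²·s⁻²·K⁻¹] · [kg] = kg·m²·s⁻²·K⁻¹  ← same
  D. [kg·m²·s⁻²·K⁻¹·mol⁻¹] / [kg·mol⁻¹] = m²·s⁻²·K⁻¹
Only C. matches kg·m²·s⁻²·K⁻¹.

C.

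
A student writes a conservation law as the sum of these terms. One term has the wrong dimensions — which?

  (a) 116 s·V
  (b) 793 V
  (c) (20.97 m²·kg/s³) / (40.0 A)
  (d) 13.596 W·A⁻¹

Reduce each to base SI dimensions:
  (a) V·s = J·C⁻¹·s = kg·m²·s⁻²·A⁻¹
  (b) V = J·C⁻¹ = kg·m²·s⁻³·A⁻¹
  (c) [kg·m²·s⁻³] / [A] = kg·m²·s⁻³·A⁻¹
  (d) W·A⁻¹ = J·s⁻¹·A⁻¹ = kg·m²·s⁻³·A⁻¹
All reduce to kg·m²·s⁻³·A⁻¹ except (a), which is kg·m²·s⁻²·A⁻¹.

(a)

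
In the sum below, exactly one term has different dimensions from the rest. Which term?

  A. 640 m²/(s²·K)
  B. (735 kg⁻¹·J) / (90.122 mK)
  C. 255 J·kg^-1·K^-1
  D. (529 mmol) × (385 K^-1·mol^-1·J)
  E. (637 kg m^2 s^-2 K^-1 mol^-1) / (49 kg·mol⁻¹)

D.

Expand each in SI base units:
  A. m²·s⁻²·K⁻¹
  B. [m²·s⁻²] / [K] = m²·s⁻²·K⁻¹
  C. J·kg⁻¹·K⁻¹ = N·m·kg⁻¹·K⁻¹ = m²·s⁻²·K⁻¹
  D. [mol] · [kg·m²·s⁻²·K⁻¹·mol⁻¹] = kg·m²·s⁻²·K⁻¹
  E. [kg·m²·s⁻²·K⁻¹·mol⁻¹] / [kg·mol⁻¹] = m²·s⁻²·K⁻¹
All reduce to m²·s⁻²·K⁻¹ except D., which is kg·m²·s⁻²·K⁻¹.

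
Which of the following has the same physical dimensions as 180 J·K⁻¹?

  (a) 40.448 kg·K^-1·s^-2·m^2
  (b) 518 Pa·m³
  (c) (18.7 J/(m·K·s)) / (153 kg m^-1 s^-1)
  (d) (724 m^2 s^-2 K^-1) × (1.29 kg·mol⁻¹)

(a)

Reference: J·K⁻¹ = N·m·K⁻¹ = kg·m²·s⁻²·K⁻¹.
Each option:
  (a) kg·m²·s⁻²·K⁻¹  ← same
  (b) Pa·m³ = N·m⁻²·m³ = kg·m²·s⁻²
  (c) [kg·m·s⁻³·K⁻¹] / [kg·m⁻¹·s⁻¹] = m²·s⁻²·K⁻¹
  (d) [m²·s⁻²·K⁻¹] · [kg·mol⁻¹] = kg·m²·s⁻²·K⁻¹·mol⁻¹
Only (a) matches kg·m²·s⁻²·K⁻¹.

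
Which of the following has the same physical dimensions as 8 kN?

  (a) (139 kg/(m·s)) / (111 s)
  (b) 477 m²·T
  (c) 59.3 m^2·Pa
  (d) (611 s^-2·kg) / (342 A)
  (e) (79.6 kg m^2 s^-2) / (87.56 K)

(c)

Reference: N = kg·m·s⁻².
Each option:
  (a) [kg·m⁻¹·s⁻¹] / [s] = kg·m⁻¹·s⁻²
  (b) T·m² = Wb·m⁻²·m² = kg·m²·s⁻²·A⁻¹
  (c) Pa·m² = N·m⁻²·m² = kg·m·s⁻²  ← same
  (d) [kg·s⁻²] / [A] = kg·s⁻²·A⁻¹
  (e) [kg·m²·s⁻²] / [K] = kg·m²·s⁻²·K⁻¹
Only (c) matches kg·m·s⁻².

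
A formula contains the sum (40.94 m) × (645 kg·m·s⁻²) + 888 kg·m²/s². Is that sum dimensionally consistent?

Yes

Work out the base dimensions of each:
  (40.94 m) × (645 kg·m·s⁻²):  [m] · [kg·m·s⁻²] = kg·m²·s⁻²
  888 kg·m²/s²:  kg·m²·s⁻²
Both are kg·m²·s⁻², so they have the same dimensions and can be added.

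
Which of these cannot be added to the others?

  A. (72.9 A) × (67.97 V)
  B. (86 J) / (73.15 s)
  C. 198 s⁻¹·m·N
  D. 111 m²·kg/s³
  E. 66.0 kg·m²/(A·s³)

E.

Expand each in SI base units:
  A. [A] · [kg·m²·s⁻³·A⁻¹] = kg·m²·s⁻³
  B. [kg·m²·s⁻²] / [s] = kg·m²·s⁻³
  C. N·m·s⁻¹ = kg·m·s⁻²·m·s⁻¹ = kg·m²·s⁻³
  D. kg·m²·s⁻³
  E. kg·m²·s⁻³·A⁻¹
All reduce to kg·m²·s⁻³ except E., which is kg·m²·s⁻³·A⁻¹.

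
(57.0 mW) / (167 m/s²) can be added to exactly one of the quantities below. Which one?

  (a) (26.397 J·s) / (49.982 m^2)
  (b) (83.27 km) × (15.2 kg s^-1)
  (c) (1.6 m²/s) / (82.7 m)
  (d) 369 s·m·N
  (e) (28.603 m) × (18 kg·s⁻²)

(b)

Reference: [kg·m²·s⁻³] / [m·s⁻²] = kg·m·s⁻¹.
Each option:
  (a) [kg·m²·s⁻¹] / [m²] = kg·s⁻¹
  (b) [m] · [kg·s⁻¹] = kg·m·s⁻¹  ← same
  (c) [m²·s⁻¹] / [m] = m·s⁻¹
  (d) N·m·s = kg·m·s⁻²·m·s = kg·m²·s⁻¹
  (e) [m] · [kg·s⁻²] = kg·m·s⁻²
Only (b) matches kg·m·s⁻¹.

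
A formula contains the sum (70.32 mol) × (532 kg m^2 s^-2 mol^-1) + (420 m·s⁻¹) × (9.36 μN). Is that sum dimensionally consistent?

No

Work out the base dimensions of each:
  (70.32 mol) × (532 kg m^2 s^-2 mol^-1):  [mol] · [kg·m²·s⁻²·mol⁻¹] = kg·m²·s⁻²
  (420 m·s⁻¹) × (9.36 μN):  [m·s⁻¹] · [kg·m·s⁻²] = kg·m²·s⁻³
kg·m²·s⁻² ≠ kg·m²·s⁻³, so they cannot be added.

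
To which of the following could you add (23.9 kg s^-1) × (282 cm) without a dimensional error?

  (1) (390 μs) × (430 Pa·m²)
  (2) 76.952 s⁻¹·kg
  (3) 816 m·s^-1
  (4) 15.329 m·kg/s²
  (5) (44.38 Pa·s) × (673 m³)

Reference: [kg·s⁻¹] · [m] = kg·m·s⁻¹.
Each option:
  (1) [s] · [kg·m·s⁻²] = kg·m·s⁻¹  ← same
  (2) kg·s⁻¹
  (3) m·s⁻¹
  (4) kg·m·s⁻²
  (5) [kg·m⁻¹·s⁻¹] · [m³] = kg·m²·s⁻¹
Only (1) matches kg·m·s⁻¹.

(1)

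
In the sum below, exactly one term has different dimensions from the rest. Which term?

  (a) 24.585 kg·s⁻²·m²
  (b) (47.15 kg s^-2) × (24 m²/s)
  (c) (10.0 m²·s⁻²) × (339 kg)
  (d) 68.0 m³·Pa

Work out the base dimensions of each:
  (a) kg·m²·s⁻²
  (b) [kg·s⁻²] · [m²·s⁻¹] = kg·m²·s⁻³
  (c) [m²·s⁻²] · [kg] = kg·m²·s⁻²
  (d) Pa·m³ = N·m⁻²·m³ = kg·m²·s⁻²
All reduce to kg·m²·s⁻² except (b), which is kg·m²·s⁻³.

(b)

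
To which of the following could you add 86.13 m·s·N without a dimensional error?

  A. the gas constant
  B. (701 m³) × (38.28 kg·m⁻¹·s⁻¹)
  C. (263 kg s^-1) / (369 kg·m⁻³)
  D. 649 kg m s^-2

B.

Reference: N·m·s = kg·m·s⁻²·m·s = kg·m²·s⁻¹.
Each option:
  A. [gas constant] = kg·m²·s⁻²·K⁻¹·mol⁻¹
  B. [m³] · [kg·m⁻¹·s⁻¹] = kg·m²·s⁻¹  ← same
  C. [kg·s⁻¹] / [kg·m⁻³] = m³·s⁻¹
  D. kg·m·s⁻²
Only B. matches kg·m²·s⁻¹.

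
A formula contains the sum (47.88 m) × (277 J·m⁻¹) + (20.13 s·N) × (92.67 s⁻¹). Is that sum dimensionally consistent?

Reduce each to base SI dimensions:
  (47.88 m) × (277 J·m⁻¹):  [m] · [kg·m·s⁻²] = kg·m²·s⁻²
  (20.13 s·N) × (92.67 s⁻¹):  [kg·m·s⁻¹] · [s⁻¹] = kg·m·s⁻²
kg·m²·s⁻² ≠ kg·m·s⁻², so they cannot be added.

No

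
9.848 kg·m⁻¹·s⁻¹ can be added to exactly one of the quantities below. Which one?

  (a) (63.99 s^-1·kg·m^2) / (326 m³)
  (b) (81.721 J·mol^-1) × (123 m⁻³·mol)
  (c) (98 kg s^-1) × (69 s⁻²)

Reference: kg·m⁻¹·s⁻¹.
Each option:
  (a) [kg·m²·s⁻¹] / [m³] = kg·m⁻¹·s⁻¹  ← same
  (b) [kg·m²·s⁻²·mol⁻¹] · [m⁻³·mol] = kg·m⁻¹·s⁻²
  (c) [kg·s⁻¹] · [s⁻²] = kg·s⁻³
Only (a) matches kg·m⁻¹·s⁻¹.

(a)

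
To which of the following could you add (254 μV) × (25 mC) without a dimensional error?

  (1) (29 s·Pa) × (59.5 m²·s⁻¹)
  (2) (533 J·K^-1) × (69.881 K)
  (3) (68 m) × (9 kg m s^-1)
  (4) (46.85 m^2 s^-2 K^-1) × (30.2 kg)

Reference: [kg·m²·s⁻³·A⁻¹] · [s·A] = kg·m²·s⁻².
Each option:
  (1) [kg·m⁻¹·s⁻¹] · [m²·s⁻¹] = kg·m·s⁻²
  (2) [kg·m²·s⁻²·K⁻¹] · [K] = kg·m²·s⁻²  ← same
  (3) [m] · [kg·m·s⁻¹] = kg·m²·s⁻¹
  (4) [m²·s⁻²·K⁻¹] · [kg] = kg·m²·s⁻²·K⁻¹
Only (2) matches kg·m²·s⁻².

(2)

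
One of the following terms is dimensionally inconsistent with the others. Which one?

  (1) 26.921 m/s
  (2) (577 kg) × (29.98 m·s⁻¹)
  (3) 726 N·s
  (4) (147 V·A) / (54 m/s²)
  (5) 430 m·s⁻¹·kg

(1)

In SI base units:
  (1) m·s⁻¹
  (2) [kg] · [m·s⁻¹] = kg·m·s⁻¹
  (3) N·s = kg·m·s⁻²·s = kg·m·s⁻¹
  (4) [kg·m²·s⁻³] / [m·s⁻²] = kg·m·s⁻¹
  (5) kg·m·s⁻¹
All reduce to kg·m·s⁻¹ except (1), which is m·s⁻¹.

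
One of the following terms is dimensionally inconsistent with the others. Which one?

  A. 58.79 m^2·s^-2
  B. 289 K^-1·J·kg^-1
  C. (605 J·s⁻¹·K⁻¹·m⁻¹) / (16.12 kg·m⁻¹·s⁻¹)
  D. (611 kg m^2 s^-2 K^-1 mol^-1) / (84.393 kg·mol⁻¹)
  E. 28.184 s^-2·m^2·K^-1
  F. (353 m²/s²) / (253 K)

A.

Dimensions:
  A. m²·s⁻²
  B. J·kg⁻¹·K⁻¹ = N·m·kg⁻¹·K⁻¹ = m²·s⁻²·K⁻¹
  C. [kg·m·s⁻³·K⁻¹] / [kg·m⁻¹·s⁻¹] = m²·s⁻²·K⁻¹
  D. [kg·m²·s⁻²·K⁻¹·mol⁻¹] / [kg·mol⁻¹] = m²·s⁻²·K⁻¹
  E. m²·s⁻²·K⁻¹
  F. [m²·s⁻²] / [K] = m²·s⁻²·K⁻¹
All reduce to m²·s⁻²·K⁻¹ except A., which is m²·s⁻².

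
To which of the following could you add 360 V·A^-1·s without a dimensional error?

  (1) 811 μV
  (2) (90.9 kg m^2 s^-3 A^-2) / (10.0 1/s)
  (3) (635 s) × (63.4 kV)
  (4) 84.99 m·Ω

Reference: V·s·A⁻¹ = J·C⁻¹·s·A⁻¹ = kg·m²·s⁻²·A⁻².
Each option:
  (1) V = J·C⁻¹ = kg·m²·s⁻³·A⁻¹
  (2) [kg·m²·s⁻³·A⁻²] / [s⁻¹] = kg·m²·s⁻²·A⁻²  ← same
  (3) [s] · [kg·m²·s⁻³·A⁻¹] = kg·m²·s⁻²·A⁻¹
  (4) Ω·m = V·A⁻¹·m = kg·m³·s⁻³·A⁻²
Only (2) matches kg·m²·s⁻²·A⁻².

(2)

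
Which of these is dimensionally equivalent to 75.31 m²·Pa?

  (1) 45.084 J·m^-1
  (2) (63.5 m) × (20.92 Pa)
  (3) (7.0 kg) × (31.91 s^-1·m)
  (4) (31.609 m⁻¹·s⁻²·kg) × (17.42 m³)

Reference: Pa·m² = N·m⁻²·m² = kg·m·s⁻².
Each option:
  (1) J·m⁻¹ = N·m·m⁻¹ = kg·m·s⁻²  ← same
  (2) [m] · [kg·m⁻¹·s⁻²] = kg·s⁻²
  (3) [kg] · [m·s⁻¹] = kg·m·s⁻¹
  (4) [kg·m⁻¹·s⁻²] · [m³] = kg·m²·s⁻²
Only (1) matches kg·m·s⁻².

(1)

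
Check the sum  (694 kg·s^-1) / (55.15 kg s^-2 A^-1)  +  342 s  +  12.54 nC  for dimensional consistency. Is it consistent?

Work out the base dimensions of each:
  (694 kg·s^-1) / (55.15 kg s^-2 A^-1):  [kg·s⁻¹] / [kg·s⁻²·A⁻¹] = s·A
  342 s:  s
  12.54 nC:  C = s·A
The terms do not share a single dimension (s vs s·A).

No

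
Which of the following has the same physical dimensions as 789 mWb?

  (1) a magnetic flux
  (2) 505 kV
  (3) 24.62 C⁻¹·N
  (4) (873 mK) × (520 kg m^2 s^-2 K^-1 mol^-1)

(1)

Reference: Wb = V·s = kg·m²·s⁻²·A⁻¹.
Each option:
  (1) [magnetic flux] = kg·m²·s⁻²·A⁻¹  ← same
  (2) V = J·C⁻¹ = kg·m²·s⁻³·A⁻¹
  (3) N·C⁻¹ = kg·m·s⁻²·(s·A)⁻¹ = kg·m·s⁻³·A⁻¹
  (4) [K] · [kg·m²·s⁻²·K⁻¹·mol⁻¹] = kg·m²·s⁻²·mol⁻¹
Only (1) matches kg·m²·s⁻²·A⁻¹.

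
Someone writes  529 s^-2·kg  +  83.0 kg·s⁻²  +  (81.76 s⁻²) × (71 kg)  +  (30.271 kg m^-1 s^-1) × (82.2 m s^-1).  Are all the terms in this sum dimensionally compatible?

Yes

In SI base units:
  529 s^-2·kg:  kg·s⁻²
  83.0 kg·s⁻²:  kg·s⁻²
  (81.76 s⁻²) × (71 kg):  [s⁻²] · [kg] = kg·s⁻²
  (30.271 kg m^-1 s^-1) × (82.2 m s^-1):  [kg·m⁻¹·s⁻¹] · [m·s⁻¹] = kg·s⁻²
Every term reduces to kg·s⁻².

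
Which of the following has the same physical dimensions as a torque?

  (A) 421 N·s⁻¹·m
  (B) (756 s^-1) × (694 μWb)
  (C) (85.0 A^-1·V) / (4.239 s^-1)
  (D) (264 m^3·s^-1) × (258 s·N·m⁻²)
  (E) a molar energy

(D)

Reference: [torque] = kg·m²·s⁻².
Each option:
  (A) N·m·s⁻¹ = kg·m·s⁻²·m·s⁻¹ = kg·m²·s⁻³
  (B) [s⁻¹] · [kg·m²·s⁻²·A⁻¹] = kg·m²·s⁻³·A⁻¹
  (C) [kg·m²·s⁻³·A⁻²] / [s⁻¹] = kg·m²·s⁻²·A⁻²
  (D) [m³·s⁻¹] · [kg·m⁻¹·s⁻¹] = kg·m²·s⁻²  ← same
  (E) [molar energy] = kg·m²·s⁻²·mol⁻¹
Only (D) matches kg·m²·s⁻².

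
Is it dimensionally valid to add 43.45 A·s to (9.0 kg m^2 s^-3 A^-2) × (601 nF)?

Dimensions:
  43.45 A·s:  A·s = s·A
  (9.0 kg m^2 s^-3 A^-2) × (601 nF):  [kg·m²·s⁻³·A⁻²] · [kg⁻¹·m⁻²·s⁴·A²] = s
s·A ≠ s, so they cannot be added.

No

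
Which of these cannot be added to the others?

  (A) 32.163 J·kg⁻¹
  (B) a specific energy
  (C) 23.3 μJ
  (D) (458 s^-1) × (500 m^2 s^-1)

(C)

Work out the base dimensions of each:
  (A) J·kg⁻¹ = N·m·kg⁻¹ = m²·s⁻²
  (B) [specific energy] = m²·s⁻²
  (C) J = N·m = kg·m²·s⁻²
  (D) [s⁻¹] · [m²·s⁻¹] = m²·s⁻²
All reduce to m²·s⁻² except (C), which is kg·m²·s⁻².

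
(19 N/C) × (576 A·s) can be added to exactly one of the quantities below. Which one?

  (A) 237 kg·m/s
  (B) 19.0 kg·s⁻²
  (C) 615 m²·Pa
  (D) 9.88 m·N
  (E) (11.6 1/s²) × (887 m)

Reference: [kg·m·s⁻³·A⁻¹] · [s·A] = kg·m·s⁻².
Each option:
  (A) kg·m·s⁻¹
  (B) kg·s⁻²
  (C) Pa·m² = N·m⁻²·m² = kg·m·s⁻²  ← same
  (D) N·m = kg·m·s⁻²·m = kg·m²·s⁻²
  (E) [s⁻²] · [m] = m·s⁻²
Only (C) matches kg·m·s⁻².

(C)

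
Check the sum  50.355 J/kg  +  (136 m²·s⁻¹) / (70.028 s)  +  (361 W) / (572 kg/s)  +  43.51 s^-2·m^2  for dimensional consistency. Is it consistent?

Yes

Work out the base dimensions of each:
  50.355 J/kg:  J·kg⁻¹ = N·m·kg⁻¹ = m²·s⁻²
  (136 m²·s⁻¹) / (70.028 s):  [m²·s⁻¹] / [s] = m²·s⁻²
  (361 W) / (572 kg/s):  [kg·m²·s⁻³] / [kg·s⁻¹] = m²·s⁻²
  43.51 s^-2·m^2:  m²·s⁻²
Every term reduces to m²·s⁻².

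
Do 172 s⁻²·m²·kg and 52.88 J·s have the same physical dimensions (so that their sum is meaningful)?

No

Work out the base dimensions of each:
  172 s⁻²·m²·kg:  kg·m²·s⁻²
  52.88 J·s:  J·s = N·m·s = kg·m²·s⁻¹
kg·m²·s⁻² ≠ kg·m²·s⁻¹, so they cannot be added.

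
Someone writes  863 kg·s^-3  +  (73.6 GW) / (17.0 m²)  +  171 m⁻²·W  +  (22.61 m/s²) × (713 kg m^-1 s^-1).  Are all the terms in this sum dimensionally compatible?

Dimensions:
  863 kg·s^-3:  kg·s⁻³
  (73.6 GW) / (17.0 m²):  [kg·m²·s⁻³] / [m²] = kg·s⁻³
  171 m⁻²·W:  W·m⁻² = J·s⁻¹·m⁻² = kg·s⁻³
  (22.61 m/s²) × (713 kg m^-1 s^-1):  [m·s⁻²] · [kg·m⁻¹·s⁻¹] = kg·s⁻³
Every term reduces to kg·s⁻³.

Yes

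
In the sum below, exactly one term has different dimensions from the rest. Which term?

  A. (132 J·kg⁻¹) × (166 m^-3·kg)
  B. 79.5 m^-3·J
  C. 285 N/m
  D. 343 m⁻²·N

C.

Reduce each to base SI dimensions:
  A. [m²·s⁻²] · [kg·m⁻³] = kg·m⁻¹·s⁻²
  B. J·m⁻³ = N·m·m⁻³ = kg·m⁻¹·s⁻²
  C. N·m⁻¹ = kg·m·s⁻²·m⁻¹ = kg·s⁻²
  D. N·m⁻² = kg·m·s⁻²·m⁻² = kg·m⁻¹·s⁻²
All reduce to kg·m⁻¹·s⁻² except C., which is kg·s⁻².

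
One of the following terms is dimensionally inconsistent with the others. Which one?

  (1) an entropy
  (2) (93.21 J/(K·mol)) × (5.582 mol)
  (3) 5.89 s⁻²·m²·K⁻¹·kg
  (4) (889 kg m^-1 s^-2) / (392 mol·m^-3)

Reduce each to base SI dimensions:
  (1) [entropy] = kg·m²·s⁻²·K⁻¹
  (2) [kg·m²·s⁻²·K⁻¹·mol⁻¹] · [mol] = kg·m²·s⁻²·K⁻¹
  (3) kg·m²·s⁻²·K⁻¹
  (4) [kg·m⁻¹·s⁻²] / [m⁻³·mol] = kg·m²·s⁻²·mol⁻¹
All reduce to kg·m²·s⁻²·K⁻¹ except (4), which is kg·m²·s⁻²·mol⁻¹.

(4)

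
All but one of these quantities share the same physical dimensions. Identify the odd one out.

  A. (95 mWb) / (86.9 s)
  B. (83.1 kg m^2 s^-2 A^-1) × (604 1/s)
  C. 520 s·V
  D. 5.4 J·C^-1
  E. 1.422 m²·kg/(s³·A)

C.

In SI base units:
  A. [kg·m²·s⁻²·A⁻¹] / [s] = kg·m²·s⁻³·A⁻¹
  B. [kg·m²·s⁻²·A⁻¹] · [s⁻¹] = kg·m²·s⁻³·A⁻¹
  C. V·s = J·C⁻¹·s = kg·m²·s⁻²·A⁻¹
  D. J·C⁻¹ = N·m·(s·A)⁻¹ = kg·m²·s⁻³·A⁻¹
  E. kg·m²·s⁻³·A⁻¹
All reduce to kg·m²·s⁻³·A⁻¹ except C., which is kg·m²·s⁻²·A⁻¹.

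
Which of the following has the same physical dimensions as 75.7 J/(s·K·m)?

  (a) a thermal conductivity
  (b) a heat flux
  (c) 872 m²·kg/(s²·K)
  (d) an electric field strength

Reference: J·s⁻¹·m⁻¹·K⁻¹ = N·m·s⁻¹·m⁻¹·K⁻¹ = kg·m·s⁻³·K⁻¹.
Each option:
  (a) [thermal conductivity] = kg·m·s⁻³·K⁻¹  ← same
  (b) [heat flux] = kg·s⁻³
  (c) kg·m²·s⁻²·K⁻¹
  (d) [electric field strength] = kg·m·s⁻³·A⁻¹
Only (a) matches kg·m·s⁻³·K⁻¹.

(a)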